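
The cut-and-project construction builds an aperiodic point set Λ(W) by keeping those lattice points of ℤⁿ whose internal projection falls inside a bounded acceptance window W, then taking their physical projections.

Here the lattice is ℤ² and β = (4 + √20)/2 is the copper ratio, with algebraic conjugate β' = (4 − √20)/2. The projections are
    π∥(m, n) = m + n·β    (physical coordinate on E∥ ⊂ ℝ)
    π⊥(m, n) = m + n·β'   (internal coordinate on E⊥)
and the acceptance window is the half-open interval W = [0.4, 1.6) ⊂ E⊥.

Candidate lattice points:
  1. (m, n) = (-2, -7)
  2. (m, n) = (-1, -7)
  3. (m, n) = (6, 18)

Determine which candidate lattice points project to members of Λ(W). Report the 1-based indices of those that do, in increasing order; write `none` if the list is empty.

Compute β' = (4−√20)/2 = -0.2361, so π⊥(m,n) = m -0.2361·n.
[1] lift (-2,-7): star map gives -0.3475; window check 0.4 ≤ -0.3475 < 1.6 is false → out
[2] lift (-1,-7): star map gives 0.6525; window check 0.4 ≤ 0.6525 < 1.6 is true → IN Λ
[3] lift (6,18): star map gives 1.7508; window check 0.4 ≤ 1.7508 < 1.6 is false → out

2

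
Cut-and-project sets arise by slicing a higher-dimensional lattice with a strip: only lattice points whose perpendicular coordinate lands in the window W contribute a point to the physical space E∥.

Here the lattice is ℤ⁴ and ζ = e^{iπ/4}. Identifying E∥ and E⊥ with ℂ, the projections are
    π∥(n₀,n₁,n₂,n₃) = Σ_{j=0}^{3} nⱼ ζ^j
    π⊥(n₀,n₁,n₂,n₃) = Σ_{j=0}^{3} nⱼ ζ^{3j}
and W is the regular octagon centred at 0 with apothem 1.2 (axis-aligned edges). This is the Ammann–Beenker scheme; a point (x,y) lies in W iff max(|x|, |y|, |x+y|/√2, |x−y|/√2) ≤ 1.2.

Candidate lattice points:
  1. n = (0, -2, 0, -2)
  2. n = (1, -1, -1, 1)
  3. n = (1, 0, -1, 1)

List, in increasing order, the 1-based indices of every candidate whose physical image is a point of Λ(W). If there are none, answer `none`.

none

Internal map: ζ^{3j} for j=0..3 gives (1,0), (−√2/2,√2/2), (0,−1), (√2/2,√2/2).
#1 (0, -2, 0, -2): internal (0.0000, -2.8284); octagon support 2.8284 vs apothem 1.2 → ∉ W
#2 (1, -1, -1, 1): internal (2.4142, 1.0000); octagon support 2.4142 vs apothem 1.2 → ∉ W
#3 (1, 0, -1, 1): internal (1.7071, 1.7071); octagon support 2.4142 vs apothem 1.2 → ∉ W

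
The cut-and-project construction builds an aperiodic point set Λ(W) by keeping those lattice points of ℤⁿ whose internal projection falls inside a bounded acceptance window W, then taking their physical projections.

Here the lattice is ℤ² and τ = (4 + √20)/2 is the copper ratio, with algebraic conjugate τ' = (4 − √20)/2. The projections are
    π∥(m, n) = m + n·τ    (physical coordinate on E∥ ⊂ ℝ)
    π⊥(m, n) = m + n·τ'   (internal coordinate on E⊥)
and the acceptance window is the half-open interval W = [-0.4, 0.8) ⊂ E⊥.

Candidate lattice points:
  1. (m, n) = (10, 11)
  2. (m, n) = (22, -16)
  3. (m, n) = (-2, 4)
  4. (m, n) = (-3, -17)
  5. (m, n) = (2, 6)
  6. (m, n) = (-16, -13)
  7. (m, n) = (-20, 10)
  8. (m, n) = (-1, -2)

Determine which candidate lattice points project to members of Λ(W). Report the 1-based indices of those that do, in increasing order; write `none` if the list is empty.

5

τ' = (4−√20)/2 ≈ -0.2361.
#1 (10,11): internal coord 10 + (11)·τ' = +7.4033; +7.4033 ∉ [-0.4, 0.8) → out
#2 (22,-16): internal coord 22 + (-16)·τ' = +25.7771; +25.7771 ∉ [-0.4, 0.8) → out
#3 (-2,4): internal coord -2 + (4)·τ' = -2.9443; -2.9443 ∉ [-0.4, 0.8) → out
#4 (-3,-17): internal coord -3 + (-17)·τ' = +1.0132; +1.0132 ∉ [-0.4, 0.8) → out
#5 (2,6): internal coord 2 + (6)·τ' = +0.5836; +0.5836 ∈ [-0.4, 0.8) → IN Λ
#6 (-16,-13): internal coord -16 + (-13)·τ' = -12.9311; -12.9311 ∉ [-0.4, 0.8) → out
#7 (-20,10): internal coord -20 + (10)·τ' = -22.3607; -22.3607 ∉ [-0.4, 0.8) → out
#8 (-1,-2): internal coord -1 + (-2)·τ' = -0.5279; -0.5279 ∉ [-0.4, 0.8) → out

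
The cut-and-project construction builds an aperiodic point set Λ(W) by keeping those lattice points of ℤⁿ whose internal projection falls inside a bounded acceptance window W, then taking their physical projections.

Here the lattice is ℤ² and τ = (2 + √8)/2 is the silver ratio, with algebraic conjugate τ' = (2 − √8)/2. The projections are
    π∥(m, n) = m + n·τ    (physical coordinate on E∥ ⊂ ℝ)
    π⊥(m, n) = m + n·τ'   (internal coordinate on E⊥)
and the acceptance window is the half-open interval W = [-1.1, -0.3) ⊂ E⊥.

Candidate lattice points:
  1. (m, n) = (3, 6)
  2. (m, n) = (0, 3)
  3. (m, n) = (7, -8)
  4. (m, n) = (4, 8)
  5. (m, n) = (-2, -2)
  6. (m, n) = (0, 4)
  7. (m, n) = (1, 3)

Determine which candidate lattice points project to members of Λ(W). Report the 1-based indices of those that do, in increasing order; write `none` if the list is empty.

τ' = (2−√8)/2 ≈ -0.4142.
candidate 1: (m,n)=(3,6) → π∥ = 3+6·τ ≈ 17.4853, π⊥ = 3+6·τ' ≈ 0.5147 ∉ [-1.1, -0.3) ⇒ out
candidate 2: (m,n)=(0,3) → π∥ = 0+3·τ ≈ 7.2426, π⊥ = 0+3·τ' ≈ -1.2426 ∉ [-1.1, -0.3) ⇒ out
candidate 3: (m,n)=(7,-8) → π∥ = 7-8·τ ≈ -12.3137, π⊥ = 7-8·τ' ≈ 10.3137 ∉ [-1.1, -0.3) ⇒ out
candidate 4: (m,n)=(4,8) → π∥ = 4+8·τ ≈ 23.3137, π⊥ = 4+8·τ' ≈ 0.6863 ∉ [-1.1, -0.3) ⇒ out
candidate 5: (m,n)=(-2,-2) → π∥ = -2-2·τ ≈ -6.8284, π⊥ = -2-2·τ' ≈ -1.1716 ∉ [-1.1, -0.3) ⇒ out
candidate 6: (m,n)=(0,4) → π∥ = 0+4·τ ≈ 9.6569, π⊥ = 0+4·τ' ≈ -1.6569 ∉ [-1.1, -0.3) ⇒ out
candidate 7: (m,n)=(1,3) → π∥ = 1+3·τ ≈ 8.2426, π⊥ = 1+3·τ' ≈ -0.2426 ∉ [-1.1, -0.3) ⇒ out

none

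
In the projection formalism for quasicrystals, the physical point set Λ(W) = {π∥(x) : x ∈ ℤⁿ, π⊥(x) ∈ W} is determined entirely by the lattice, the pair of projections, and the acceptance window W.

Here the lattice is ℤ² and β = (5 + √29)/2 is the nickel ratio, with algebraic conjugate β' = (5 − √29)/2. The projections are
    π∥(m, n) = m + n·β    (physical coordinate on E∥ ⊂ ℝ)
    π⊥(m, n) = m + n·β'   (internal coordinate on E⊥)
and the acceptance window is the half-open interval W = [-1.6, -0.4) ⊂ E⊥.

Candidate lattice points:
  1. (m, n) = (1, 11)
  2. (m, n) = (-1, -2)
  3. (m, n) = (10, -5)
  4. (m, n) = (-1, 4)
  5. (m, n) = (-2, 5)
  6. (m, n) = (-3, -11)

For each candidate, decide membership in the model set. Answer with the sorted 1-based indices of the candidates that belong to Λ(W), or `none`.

Compute β' = (5−√29)/2 = -0.1926, so π⊥(m,n) = m -0.1926·n.
candidate 1: (m,n)=(1,11) → π∥ = 1+11·β ≈ 58.1184, π⊥ = 1+11·β' ≈ -1.1184 ∈ [-1.6, -0.4) ⇒ IN Λ
candidate 2: (m,n)=(-1,-2) → π∥ = -1-2·β ≈ -11.3852, π⊥ = -1-2·β' ≈ -0.6148 ∈ [-1.6, -0.4) ⇒ IN Λ
candidate 3: (m,n)=(10,-5) → π∥ = 10-5·β ≈ -15.9629, π⊥ = 10-5·β' ≈ 10.9629 ∉ [-1.6, -0.4) ⇒ out
candidate 4: (m,n)=(-1,4) → π∥ = -1+4·β ≈ 19.7703, π⊥ = -1+4·β' ≈ -1.7703 ∉ [-1.6, -0.4) ⇒ out
candidate 5: (m,n)=(-2,5) → π∥ = -2+5·β ≈ 23.9629, π⊥ = -2+5·β' ≈ -2.9629 ∉ [-1.6, -0.4) ⇒ out
candidate 6: (m,n)=(-3,-11) → π∥ = -3-11·β ≈ -60.1184, π⊥ = -3-11·β' ≈ -0.8816 ∈ [-1.6, -0.4) ⇒ IN Λ

1, 2, 6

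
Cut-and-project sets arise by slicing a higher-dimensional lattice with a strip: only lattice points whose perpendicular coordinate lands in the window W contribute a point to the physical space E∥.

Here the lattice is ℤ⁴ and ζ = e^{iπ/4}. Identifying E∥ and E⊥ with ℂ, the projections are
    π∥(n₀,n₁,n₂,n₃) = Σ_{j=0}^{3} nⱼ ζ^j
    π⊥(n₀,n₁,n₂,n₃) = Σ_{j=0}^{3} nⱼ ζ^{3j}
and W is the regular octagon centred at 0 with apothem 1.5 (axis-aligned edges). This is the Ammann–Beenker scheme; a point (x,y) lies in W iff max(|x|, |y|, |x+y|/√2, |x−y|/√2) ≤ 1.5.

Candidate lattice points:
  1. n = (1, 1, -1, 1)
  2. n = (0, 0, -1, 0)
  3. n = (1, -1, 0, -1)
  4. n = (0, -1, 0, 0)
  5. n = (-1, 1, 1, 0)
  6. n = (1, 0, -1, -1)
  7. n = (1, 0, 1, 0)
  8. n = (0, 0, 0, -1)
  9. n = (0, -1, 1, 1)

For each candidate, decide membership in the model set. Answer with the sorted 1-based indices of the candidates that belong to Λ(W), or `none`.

2, 4, 6, 7, 8

π⊥(n) = n₀ + n₁ζ³ + n₂ζ⁶ + n₃ζ⁹ where ζ = e^{iπ/4}.
#1 (1, 1, -1, 1): internal (1.00000, 2.41421); octagon support 2.41421 vs apothem 1.5 → ∉ W
#2 (0, 0, -1, 0): internal (0.00000, 1.00000); octagon support 1.00000 vs apothem 1.5 → ∈ W
#3 (1, -1, 0, -1): internal (1.00000, -1.41421); octagon support 1.70711 vs apothem 1.5 → ∉ W
#4 (0, -1, 0, 0): internal (0.70711, -0.70711); octagon support 1.00000 vs apothem 1.5 → ∈ W
#5 (-1, 1, 1, 0): internal (-1.70711, -0.29289); octagon support 1.70711 vs apothem 1.5 → ∉ W
#6 (1, 0, -1, -1): internal (0.29289, 0.29289); octagon support 0.41421 vs apothem 1.5 → ∈ W
#7 (1, 0, 1, 0): internal (1.00000, -1.00000); octagon support 1.41421 vs apothem 1.5 → ∈ W
#8 (0, 0, 0, -1): internal (-0.70711, -0.70711); octagon support 1.00000 vs apothem 1.5 → ∈ W
#9 (0, -1, 1, 1): internal (1.41421, -1.00000); octagon support 1.70711 vs apothem 1.5 → ∉ W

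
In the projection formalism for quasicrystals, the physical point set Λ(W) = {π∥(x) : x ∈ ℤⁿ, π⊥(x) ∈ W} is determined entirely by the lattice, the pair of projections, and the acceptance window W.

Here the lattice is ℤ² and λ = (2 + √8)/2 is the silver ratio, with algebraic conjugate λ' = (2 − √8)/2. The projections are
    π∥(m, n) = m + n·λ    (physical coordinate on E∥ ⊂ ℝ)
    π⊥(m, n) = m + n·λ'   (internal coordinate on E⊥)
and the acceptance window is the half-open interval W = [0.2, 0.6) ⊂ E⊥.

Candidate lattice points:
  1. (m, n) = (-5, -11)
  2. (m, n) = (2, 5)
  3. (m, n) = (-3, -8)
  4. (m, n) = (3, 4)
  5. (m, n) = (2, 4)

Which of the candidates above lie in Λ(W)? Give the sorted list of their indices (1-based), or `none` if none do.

3, 5

λ' = (2−√8)/2 ≈ -0.414214.
[1] lift (-5,-11): star map gives -0.443651; window check 0.2 ≤ -0.443651 < 0.6 is false → out
[2] lift (2,5): star map gives -0.071068; window check 0.2 ≤ -0.071068 < 0.6 is false → out
[3] lift (-3,-8): star map gives 0.313708; window check 0.2 ≤ 0.313708 < 0.6 is true → IN Λ
[4] lift (3,4): star map gives 1.343146; window check 0.2 ≤ 1.343146 < 0.6 is false → out
[5] lift (2,4): star map gives 0.343146; window check 0.2 ≤ 0.343146 < 0.6 is true → IN Λ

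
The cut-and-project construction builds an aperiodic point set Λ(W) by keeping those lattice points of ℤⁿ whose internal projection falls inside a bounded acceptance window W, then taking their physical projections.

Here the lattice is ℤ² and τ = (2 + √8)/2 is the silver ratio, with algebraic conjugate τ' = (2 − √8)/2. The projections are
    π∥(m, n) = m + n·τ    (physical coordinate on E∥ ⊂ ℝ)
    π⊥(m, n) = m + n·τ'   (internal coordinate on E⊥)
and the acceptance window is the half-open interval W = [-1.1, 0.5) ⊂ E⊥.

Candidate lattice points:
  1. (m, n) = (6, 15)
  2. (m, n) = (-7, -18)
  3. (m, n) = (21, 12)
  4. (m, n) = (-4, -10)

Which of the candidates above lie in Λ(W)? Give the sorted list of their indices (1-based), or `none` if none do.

1, 2, 4

Compute τ' = (2−√8)/2 = -0.41421, so π⊥(m,n) = m -0.41421·n.
#1 (6,15): internal coord 6 + (15)·τ' = -0.21320; -0.21320 ∈ [-1.1, 0.5) → IN Λ
#2 (-7,-18): internal coord -7 + (-18)·τ' = +0.45584; +0.45584 ∈ [-1.1, 0.5) → IN Λ
#3 (21,12): internal coord 21 + (12)·τ' = +16.02944; +16.02944 ∉ [-1.1, 0.5) → out
#4 (-4,-10): internal coord -4 + (-10)·τ' = +0.14214; +0.14214 ∈ [-1.1, 0.5) → IN Λ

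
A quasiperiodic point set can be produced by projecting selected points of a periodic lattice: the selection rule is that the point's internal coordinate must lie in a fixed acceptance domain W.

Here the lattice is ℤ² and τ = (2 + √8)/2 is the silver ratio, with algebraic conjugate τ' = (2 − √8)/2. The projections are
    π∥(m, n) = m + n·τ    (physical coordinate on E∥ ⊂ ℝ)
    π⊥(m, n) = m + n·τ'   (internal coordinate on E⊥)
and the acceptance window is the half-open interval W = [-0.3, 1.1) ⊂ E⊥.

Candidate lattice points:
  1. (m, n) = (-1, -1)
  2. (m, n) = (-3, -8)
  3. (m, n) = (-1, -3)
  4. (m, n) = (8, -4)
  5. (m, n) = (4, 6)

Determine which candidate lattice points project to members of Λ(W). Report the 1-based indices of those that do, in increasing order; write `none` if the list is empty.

Numerically τ ≈ 2.4142 and τ' = −1/τ ≈ -0.4142.
#1 (-1,-1): internal coord -1 + (-1)·τ' = -0.5858; -0.5858 ∉ [-0.3, 1.1) → out
#2 (-3,-8): internal coord -3 + (-8)·τ' = +0.3137; +0.3137 ∈ [-0.3, 1.1) → IN Λ
#3 (-1,-3): internal coord -1 + (-3)·τ' = +0.2426; +0.2426 ∈ [-0.3, 1.1) → IN Λ
#4 (8,-4): internal coord 8 + (-4)·τ' = +9.6569; +9.6569 ∉ [-0.3, 1.1) → out
#5 (4,6): internal coord 4 + (6)·τ' = +1.5147; +1.5147 ∉ [-0.3, 1.1) → out

2, 3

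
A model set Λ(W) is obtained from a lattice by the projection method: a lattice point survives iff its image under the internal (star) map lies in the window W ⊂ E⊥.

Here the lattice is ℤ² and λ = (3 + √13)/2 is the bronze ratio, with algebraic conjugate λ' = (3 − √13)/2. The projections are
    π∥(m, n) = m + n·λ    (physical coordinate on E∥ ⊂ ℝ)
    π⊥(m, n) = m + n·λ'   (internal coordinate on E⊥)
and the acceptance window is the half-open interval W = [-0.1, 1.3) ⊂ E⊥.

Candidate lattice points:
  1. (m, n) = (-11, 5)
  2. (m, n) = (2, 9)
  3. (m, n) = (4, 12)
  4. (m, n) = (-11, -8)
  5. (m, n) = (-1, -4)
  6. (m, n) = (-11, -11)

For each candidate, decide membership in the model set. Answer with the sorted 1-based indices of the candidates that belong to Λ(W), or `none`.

Numerically λ ≈ 3.302776 and λ' = −1/λ ≈ -0.302776.
#1 (-11,5): internal coord -11 + (5)·λ' = -12.513878; -12.513878 ∉ [-0.1, 1.3) → out
#2 (2,9): internal coord 2 + (9)·λ' = -0.724981; -0.724981 ∉ [-0.1, 1.3) → out
#3 (4,12): internal coord 4 + (12)·λ' = +0.366692; +0.366692 ∈ [-0.1, 1.3) → IN Λ
#4 (-11,-8): internal coord -11 + (-8)·λ' = -8.577795; -8.577795 ∉ [-0.1, 1.3) → out
#5 (-1,-4): internal coord -1 + (-4)·λ' = +0.211103; +0.211103 ∈ [-0.1, 1.3) → IN Λ
#6 (-11,-11): internal coord -11 + (-11)·λ' = -7.669468; -7.669468 ∉ [-0.1, 1.3) → out

3, 5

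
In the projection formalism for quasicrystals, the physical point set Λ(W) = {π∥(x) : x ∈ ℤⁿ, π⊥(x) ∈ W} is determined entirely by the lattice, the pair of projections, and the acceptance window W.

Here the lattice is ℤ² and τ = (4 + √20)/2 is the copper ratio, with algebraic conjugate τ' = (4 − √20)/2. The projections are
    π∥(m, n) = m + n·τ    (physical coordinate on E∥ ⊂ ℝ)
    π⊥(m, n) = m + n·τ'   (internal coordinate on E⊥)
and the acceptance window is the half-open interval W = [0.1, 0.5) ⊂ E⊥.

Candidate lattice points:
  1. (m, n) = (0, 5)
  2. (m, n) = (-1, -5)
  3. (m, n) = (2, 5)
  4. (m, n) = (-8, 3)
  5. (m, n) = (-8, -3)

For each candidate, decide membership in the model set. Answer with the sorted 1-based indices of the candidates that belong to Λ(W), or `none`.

Compute τ' = (4−√20)/2 = -0.2361, so π⊥(m,n) = m -0.2361·n.
[1] lift (0,5): star map gives -1.1803; window check 0.1 ≤ -1.1803 < 0.5 is false → out
[2] lift (-1,-5): star map gives 0.1803; window check 0.1 ≤ 0.1803 < 0.5 is true → IN Λ
[3] lift (2,5): star map gives 0.8197; window check 0.1 ≤ 0.8197 < 0.5 is false → out
[4] lift (-8,3): star map gives -8.7082; window check 0.1 ≤ -8.7082 < 0.5 is false → out
[5] lift (-8,-3): star map gives -7.2918; window check 0.1 ≤ -7.2918 < 0.5 is false → out

2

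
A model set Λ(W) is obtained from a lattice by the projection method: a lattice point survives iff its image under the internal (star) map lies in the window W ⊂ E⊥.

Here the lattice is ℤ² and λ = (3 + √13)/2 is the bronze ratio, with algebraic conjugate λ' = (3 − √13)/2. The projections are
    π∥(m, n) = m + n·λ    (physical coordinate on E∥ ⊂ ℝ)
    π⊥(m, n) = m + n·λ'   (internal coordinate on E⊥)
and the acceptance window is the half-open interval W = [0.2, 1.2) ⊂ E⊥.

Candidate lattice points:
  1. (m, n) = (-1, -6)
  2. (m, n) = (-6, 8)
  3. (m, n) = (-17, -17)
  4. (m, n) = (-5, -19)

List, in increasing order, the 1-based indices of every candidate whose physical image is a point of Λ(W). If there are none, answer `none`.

Numerically λ ≈ 3.3028 and λ' = −1/λ ≈ -0.3028.
candidate 1: (m,n)=(-1,-6) → π∥ = -1-6·λ ≈ -20.8167, π⊥ = -1-6·λ' ≈ 0.8167 ∈ [0.2, 1.2) ⇒ IN Λ
candidate 2: (m,n)=(-6,8) → π∥ = -6+8·λ ≈ 20.4222, π⊥ = -6+8·λ' ≈ -8.4222 ∉ [0.2, 1.2) ⇒ out
candidate 3: (m,n)=(-17,-17) → π∥ = -17-17·λ ≈ -73.1472, π⊥ = -17-17·λ' ≈ -11.8528 ∉ [0.2, 1.2) ⇒ out
candidate 4: (m,n)=(-5,-19) → π∥ = -5-19·λ ≈ -67.7527, π⊥ = -5-19·λ' ≈ 0.7527 ∈ [0.2, 1.2) ⇒ IN Λ

1, 4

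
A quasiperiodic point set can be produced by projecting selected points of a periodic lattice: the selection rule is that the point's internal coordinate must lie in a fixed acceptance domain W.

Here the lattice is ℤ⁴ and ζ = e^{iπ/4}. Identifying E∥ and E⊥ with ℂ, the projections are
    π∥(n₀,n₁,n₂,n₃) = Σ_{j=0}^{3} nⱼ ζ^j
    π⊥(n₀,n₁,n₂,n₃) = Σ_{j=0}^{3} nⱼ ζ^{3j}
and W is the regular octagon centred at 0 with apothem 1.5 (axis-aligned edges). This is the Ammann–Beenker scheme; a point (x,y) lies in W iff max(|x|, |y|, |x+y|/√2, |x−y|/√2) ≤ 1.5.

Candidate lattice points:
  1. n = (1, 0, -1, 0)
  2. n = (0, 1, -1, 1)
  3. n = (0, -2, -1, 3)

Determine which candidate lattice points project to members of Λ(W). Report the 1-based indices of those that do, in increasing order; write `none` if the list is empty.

1

Internal map: ζ^{3j} for j=0..3 gives (1,0), (−√2/2,√2/2), (0,−1), (√2/2,√2/2).
#1 (1, 0, -1, 0): internal (1.00000, 1.00000); octagon support 1.41421 vs apothem 1.5 → ∈ W
#2 (0, 1, -1, 1): internal (0.00000, 2.41421); octagon support 2.41421 vs apothem 1.5 → ∉ W
#3 (0, -2, -1, 3): internal (3.53553, 1.70711); octagon support 3.70711 vs apothem 1.5 → ∉ W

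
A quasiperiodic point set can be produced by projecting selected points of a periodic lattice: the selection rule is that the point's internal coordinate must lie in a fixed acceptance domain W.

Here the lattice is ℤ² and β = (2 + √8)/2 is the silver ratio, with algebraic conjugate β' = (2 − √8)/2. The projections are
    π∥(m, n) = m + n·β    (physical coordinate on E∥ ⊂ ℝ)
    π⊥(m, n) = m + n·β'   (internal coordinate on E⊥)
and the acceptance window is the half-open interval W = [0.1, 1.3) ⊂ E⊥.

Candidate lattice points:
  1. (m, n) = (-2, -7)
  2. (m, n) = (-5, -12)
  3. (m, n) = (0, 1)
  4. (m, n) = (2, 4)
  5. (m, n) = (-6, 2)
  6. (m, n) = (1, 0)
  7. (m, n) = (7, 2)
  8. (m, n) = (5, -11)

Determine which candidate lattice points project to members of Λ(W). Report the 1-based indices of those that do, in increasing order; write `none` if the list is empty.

1, 4, 6

Compute β' = (2−√8)/2 = -0.41421, so π⊥(m,n) = m -0.41421·n.
#1 (-2,-7): internal coord -2 + (-7)·β' = +0.89949; +0.89949 ∈ [0.1, 1.3) → IN Λ
#2 (-5,-12): internal coord -5 + (-12)·β' = -0.02944; -0.02944 ∉ [0.1, 1.3) → out
#3 (0,1): internal coord 0 + (1)·β' = -0.41421; -0.41421 ∉ [0.1, 1.3) → out
#4 (2,4): internal coord 2 + (4)·β' = +0.34315; +0.34315 ∈ [0.1, 1.3) → IN Λ
#5 (-6,2): internal coord -6 + (2)·β' = -6.82843; -6.82843 ∉ [0.1, 1.3) → out
#6 (1,0): internal coord 1 + (0)·β' = +1.00000; +1.00000 ∈ [0.1, 1.3) → IN Λ
#7 (7,2): internal coord 7 + (2)·β' = +6.17157; +6.17157 ∉ [0.1, 1.3) → out
#8 (5,-11): internal coord 5 + (-11)·β' = +9.55635; +9.55635 ∉ [0.1, 1.3) → out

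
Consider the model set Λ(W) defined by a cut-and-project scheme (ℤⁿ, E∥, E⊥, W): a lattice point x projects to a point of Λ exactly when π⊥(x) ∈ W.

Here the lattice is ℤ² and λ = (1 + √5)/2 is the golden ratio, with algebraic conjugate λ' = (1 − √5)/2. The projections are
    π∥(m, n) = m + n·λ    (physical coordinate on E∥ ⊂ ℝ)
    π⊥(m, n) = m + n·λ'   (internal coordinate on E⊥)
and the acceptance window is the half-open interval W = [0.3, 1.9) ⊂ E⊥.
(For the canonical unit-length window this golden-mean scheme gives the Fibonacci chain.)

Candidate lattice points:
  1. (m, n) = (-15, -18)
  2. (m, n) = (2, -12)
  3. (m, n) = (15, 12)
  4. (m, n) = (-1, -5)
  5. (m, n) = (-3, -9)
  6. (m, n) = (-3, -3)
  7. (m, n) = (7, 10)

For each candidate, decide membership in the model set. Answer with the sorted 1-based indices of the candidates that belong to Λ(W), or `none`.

7

Compute λ' = (1−√5)/2 = -0.618034, so π⊥(m,n) = m -0.618034·n.
#1 (-15,-18): internal coord -15 + (-18)·λ' = -3.875388; -3.875388 ∉ [0.3, 1.9) → out
#2 (2,-12): internal coord 2 + (-12)·λ' = +9.416408; +9.416408 ∉ [0.3, 1.9) → out
#3 (15,12): internal coord 15 + (12)·λ' = +7.583592; +7.583592 ∉ [0.3, 1.9) → out
#4 (-1,-5): internal coord -1 + (-5)·λ' = +2.090170; +2.090170 ∉ [0.3, 1.9) → out
#5 (-3,-9): internal coord -3 + (-9)·λ' = +2.562306; +2.562306 ∉ [0.3, 1.9) → out
#6 (-3,-3): internal coord -3 + (-3)·λ' = -1.145898; -1.145898 ∉ [0.3, 1.9) → out
#7 (7,10): internal coord 7 + (10)·λ' = +0.819660; +0.819660 ∈ [0.3, 1.9) → IN Λ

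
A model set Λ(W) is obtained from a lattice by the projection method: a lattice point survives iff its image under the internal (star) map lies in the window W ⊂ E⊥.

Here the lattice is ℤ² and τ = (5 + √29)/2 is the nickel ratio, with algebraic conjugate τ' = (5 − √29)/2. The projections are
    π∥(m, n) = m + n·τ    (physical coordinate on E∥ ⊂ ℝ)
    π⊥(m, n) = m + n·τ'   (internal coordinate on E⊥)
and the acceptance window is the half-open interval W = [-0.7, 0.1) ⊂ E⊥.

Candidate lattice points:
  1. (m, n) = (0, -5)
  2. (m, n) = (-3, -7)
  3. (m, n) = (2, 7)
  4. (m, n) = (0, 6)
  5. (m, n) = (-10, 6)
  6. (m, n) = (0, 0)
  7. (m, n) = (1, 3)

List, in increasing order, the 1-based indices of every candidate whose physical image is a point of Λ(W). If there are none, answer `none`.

Numerically τ ≈ 5.1926 and τ' = −1/τ ≈ -0.1926.
candidate 1: (m,n)=(0,-5) → π∥ = 0-5·τ ≈ -25.9629, π⊥ = 0-5·τ' ≈ 0.9629 ∉ [-0.7, 0.1) ⇒ out
candidate 2: (m,n)=(-3,-7) → π∥ = -3-7·τ ≈ -39.3481, π⊥ = -3-7·τ' ≈ -1.6519 ∉ [-0.7, 0.1) ⇒ out
candidate 3: (m,n)=(2,7) → π∥ = 2+7·τ ≈ 38.3481, π⊥ = 2+7·τ' ≈ 0.6519 ∉ [-0.7, 0.1) ⇒ out
candidate 4: (m,n)=(0,6) → π∥ = 0+6·τ ≈ 31.1555, π⊥ = 0+6·τ' ≈ -1.1555 ∉ [-0.7, 0.1) ⇒ out
candidate 5: (m,n)=(-10,6) → π∥ = -10+6·τ ≈ 21.1555, π⊥ = -10+6·τ' ≈ -11.1555 ∉ [-0.7, 0.1) ⇒ out
candidate 6: (m,n)=(0,0) → π∥ = 0+0·τ ≈ 0.0000, π⊥ = 0+0·τ' ≈ 0.0000 ∈ [-0.7, 0.1) ⇒ IN Λ
candidate 7: (m,n)=(1,3) → π∥ = 1+3·τ ≈ 16.5777, π⊥ = 1+3·τ' ≈ 0.4223 ∉ [-0.7, 0.1) ⇒ out

6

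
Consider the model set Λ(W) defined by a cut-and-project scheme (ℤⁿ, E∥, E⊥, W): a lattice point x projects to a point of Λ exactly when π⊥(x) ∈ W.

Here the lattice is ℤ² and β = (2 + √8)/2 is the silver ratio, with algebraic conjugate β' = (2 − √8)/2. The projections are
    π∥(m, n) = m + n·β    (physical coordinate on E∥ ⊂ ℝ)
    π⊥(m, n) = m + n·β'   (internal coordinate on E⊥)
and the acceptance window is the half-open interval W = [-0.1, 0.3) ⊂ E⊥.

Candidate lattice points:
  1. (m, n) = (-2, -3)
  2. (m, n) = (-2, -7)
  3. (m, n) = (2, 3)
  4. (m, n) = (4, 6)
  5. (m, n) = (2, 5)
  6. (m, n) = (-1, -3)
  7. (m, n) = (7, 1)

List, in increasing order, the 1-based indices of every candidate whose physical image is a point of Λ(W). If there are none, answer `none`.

5, 6

Compute β' = (2−√8)/2 = -0.4142, so π⊥(m,n) = m -0.4142·n.
candidate 1: (m,n)=(-2,-3) → π∥ = -2-3·β ≈ -9.2426, π⊥ = -2-3·β' ≈ -0.7574 ∉ [-0.1, 0.3) ⇒ out
candidate 2: (m,n)=(-2,-7) → π∥ = -2-7·β ≈ -18.8995, π⊥ = -2-7·β' ≈ 0.8995 ∉ [-0.1, 0.3) ⇒ out
candidate 3: (m,n)=(2,3) → π∥ = 2+3·β ≈ 9.2426, π⊥ = 2+3·β' ≈ 0.7574 ∉ [-0.1, 0.3) ⇒ out
candidate 4: (m,n)=(4,6) → π∥ = 4+6·β ≈ 18.4853, π⊥ = 4+6·β' ≈ 1.5147 ∉ [-0.1, 0.3) ⇒ out
candidate 5: (m,n)=(2,5) → π∥ = 2+5·β ≈ 14.0711, π⊥ = 2+5·β' ≈ -0.0711 ∈ [-0.1, 0.3) ⇒ IN Λ
candidate 6: (m,n)=(-1,-3) → π∥ = -1-3·β ≈ -8.2426, π⊥ = -1-3·β' ≈ 0.2426 ∈ [-0.1, 0.3) ⇒ IN Λ
candidate 7: (m,n)=(7,1) → π∥ = 7+1·β ≈ 9.4142, π⊥ = 7+1·β' ≈ 6.5858 ∉ [-0.1, 0.3) ⇒ out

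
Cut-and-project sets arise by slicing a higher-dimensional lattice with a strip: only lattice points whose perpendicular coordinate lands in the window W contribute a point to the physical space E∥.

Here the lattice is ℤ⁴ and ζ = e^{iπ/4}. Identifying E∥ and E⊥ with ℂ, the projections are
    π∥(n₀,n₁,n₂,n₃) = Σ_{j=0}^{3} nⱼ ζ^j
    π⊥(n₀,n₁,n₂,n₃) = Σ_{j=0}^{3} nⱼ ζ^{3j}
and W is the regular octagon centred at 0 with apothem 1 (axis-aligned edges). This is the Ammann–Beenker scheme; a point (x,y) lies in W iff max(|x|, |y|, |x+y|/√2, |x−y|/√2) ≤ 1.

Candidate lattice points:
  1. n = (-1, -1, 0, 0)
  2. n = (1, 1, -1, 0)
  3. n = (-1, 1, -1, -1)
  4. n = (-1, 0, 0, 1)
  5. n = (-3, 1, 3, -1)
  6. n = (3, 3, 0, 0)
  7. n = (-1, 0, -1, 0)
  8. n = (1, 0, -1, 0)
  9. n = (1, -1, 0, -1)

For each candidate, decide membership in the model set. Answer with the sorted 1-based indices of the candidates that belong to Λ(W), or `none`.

1, 4

Internal map: ζ^{3j} for j=0..3 gives (1,0), (−√2/2,√2/2), (0,−1), (√2/2,√2/2).
candidate 1: n = (-1, -1, 0, 0) → π⊥ ≈ (-0.29289, -0.70711); max(|x|,|y|,|x±y|/√2) = 0.70711 ≤ 1 ⇒ ∈ W
candidate 2: n = (1, 1, -1, 0) → π⊥ ≈ (+0.29289, +1.70711); max(|x|,|y|,|x±y|/√2) = 1.70711 > 1 ⇒ ∉ W
candidate 3: n = (-1, 1, -1, -1) → π⊥ ≈ (-2.41421, +1.00000); max(|x|,|y|,|x±y|/√2) = 2.41421 > 1 ⇒ ∉ W
candidate 4: n = (-1, 0, 0, 1) → π⊥ ≈ (-0.29289, +0.70711); max(|x|,|y|,|x±y|/√2) = 0.70711 ≤ 1 ⇒ ∈ W
candidate 5: n = (-3, 1, 3, -1) → π⊥ ≈ (-4.41421, -3.00000); max(|x|,|y|,|x±y|/√2) = 5.24264 > 1 ⇒ ∉ W
candidate 6: n = (3, 3, 0, 0) → π⊥ ≈ (+0.87868, +2.12132); max(|x|,|y|,|x±y|/√2) = 2.12132 > 1 ⇒ ∉ W
candidate 7: n = (-1, 0, -1, 0) → π⊥ ≈ (-1.00000, +1.00000); max(|x|,|y|,|x±y|/√2) = 1.41421 > 1 ⇒ ∉ W
candidate 8: n = (1, 0, -1, 0) → π⊥ ≈ (+1.00000, +1.00000); max(|x|,|y|,|x±y|/√2) = 1.41421 > 1 ⇒ ∉ W
candidate 9: n = (1, -1, 0, -1) → π⊥ ≈ (+1.00000, -1.41421); max(|x|,|y|,|x±y|/√2) = 1.70711 > 1 ⇒ ∉ W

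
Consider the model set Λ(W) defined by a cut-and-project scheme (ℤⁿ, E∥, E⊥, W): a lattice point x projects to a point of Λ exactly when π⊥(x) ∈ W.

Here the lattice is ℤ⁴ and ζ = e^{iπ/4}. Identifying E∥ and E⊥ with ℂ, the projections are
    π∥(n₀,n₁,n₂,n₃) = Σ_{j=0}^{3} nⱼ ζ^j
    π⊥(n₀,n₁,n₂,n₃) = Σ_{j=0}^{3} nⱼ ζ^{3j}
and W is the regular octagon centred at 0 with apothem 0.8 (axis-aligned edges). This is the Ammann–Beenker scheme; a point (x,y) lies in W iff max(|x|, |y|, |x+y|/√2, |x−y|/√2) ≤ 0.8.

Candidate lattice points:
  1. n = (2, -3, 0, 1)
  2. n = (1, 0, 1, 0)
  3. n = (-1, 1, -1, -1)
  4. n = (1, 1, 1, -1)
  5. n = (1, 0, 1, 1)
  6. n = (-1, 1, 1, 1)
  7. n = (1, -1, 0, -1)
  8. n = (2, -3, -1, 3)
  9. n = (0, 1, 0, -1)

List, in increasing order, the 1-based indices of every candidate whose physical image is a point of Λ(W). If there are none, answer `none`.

none

Internal map: ζ^{3j} for j=0..3 gives (1,0), (−√2/2,√2/2), (0,−1), (√2/2,√2/2).
#1 (2, -3, 0, 1): internal (4.8284, -1.4142); octagon support 4.8284 vs apothem 0.8 → ∉ W
#2 (1, 0, 1, 0): internal (1.0000, -1.0000); octagon support 1.4142 vs apothem 0.8 → ∉ W
#3 (-1, 1, -1, -1): internal (-2.4142, 1.0000); octagon support 2.4142 vs apothem 0.8 → ∉ W
#4 (1, 1, 1, -1): internal (-0.4142, -1.0000); octagon support 1.0000 vs apothem 0.8 → ∉ W
#5 (1, 0, 1, 1): internal (1.7071, -0.2929); octagon support 1.7071 vs apothem 0.8 → ∉ W
#6 (-1, 1, 1, 1): internal (-1.0000, 0.4142); octagon support 1.0000 vs apothem 0.8 → ∉ W
#7 (1, -1, 0, -1): internal (1.0000, -1.4142); octagon support 1.7071 vs apothem 0.8 → ∉ W
#8 (2, -3, -1, 3): internal (6.2426, 1.0000); octagon support 6.2426 vs apothem 0.8 → ∉ W
#9 (0, 1, 0, -1): internal (-1.4142, 0.0000); octagon support 1.4142 vs apothem 0.8 → ∉ W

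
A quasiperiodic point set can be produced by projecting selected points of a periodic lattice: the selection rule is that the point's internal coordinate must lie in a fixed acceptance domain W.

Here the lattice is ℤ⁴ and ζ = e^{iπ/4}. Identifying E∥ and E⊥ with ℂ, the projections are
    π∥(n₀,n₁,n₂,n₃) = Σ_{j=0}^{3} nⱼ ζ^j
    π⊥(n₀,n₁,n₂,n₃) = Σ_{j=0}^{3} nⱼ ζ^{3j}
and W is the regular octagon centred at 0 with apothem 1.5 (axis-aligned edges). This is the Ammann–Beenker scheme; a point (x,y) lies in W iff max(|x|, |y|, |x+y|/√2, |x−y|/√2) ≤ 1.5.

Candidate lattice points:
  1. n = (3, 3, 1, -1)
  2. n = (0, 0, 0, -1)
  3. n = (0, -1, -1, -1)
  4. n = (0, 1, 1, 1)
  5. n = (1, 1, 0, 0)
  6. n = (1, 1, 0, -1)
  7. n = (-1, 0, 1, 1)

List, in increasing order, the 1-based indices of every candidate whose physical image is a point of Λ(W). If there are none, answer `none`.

Internal map: ζ^{3j} for j=0..3 gives (1,0), (−√2/2,√2/2), (0,−1), (√2/2,√2/2).
#1 (3, 3, 1, -1): internal (0.171573, 0.414214); octagon support 0.414214 vs apothem 1.5 → ∈ W
#2 (0, 0, 0, -1): internal (-0.707107, -0.707107); octagon support 1.000000 vs apothem 1.5 → ∈ W
#3 (0, -1, -1, -1): internal (0.000000, -0.414214); octagon support 0.414214 vs apothem 1.5 → ∈ W
#4 (0, 1, 1, 1): internal (0.000000, 0.414214); octagon support 0.414214 vs apothem 1.5 → ∈ W
#5 (1, 1, 0, 0): internal (0.292893, 0.707107); octagon support 0.707107 vs apothem 1.5 → ∈ W
#6 (1, 1, 0, -1): internal (-0.414214, 0.000000); octagon support 0.414214 vs apothem 1.5 → ∈ W
#7 (-1, 0, 1, 1): internal (-0.292893, -0.292893); octagon support 0.414214 vs apothem 1.5 → ∈ W

1, 2, 3, 4, 5, 6, 7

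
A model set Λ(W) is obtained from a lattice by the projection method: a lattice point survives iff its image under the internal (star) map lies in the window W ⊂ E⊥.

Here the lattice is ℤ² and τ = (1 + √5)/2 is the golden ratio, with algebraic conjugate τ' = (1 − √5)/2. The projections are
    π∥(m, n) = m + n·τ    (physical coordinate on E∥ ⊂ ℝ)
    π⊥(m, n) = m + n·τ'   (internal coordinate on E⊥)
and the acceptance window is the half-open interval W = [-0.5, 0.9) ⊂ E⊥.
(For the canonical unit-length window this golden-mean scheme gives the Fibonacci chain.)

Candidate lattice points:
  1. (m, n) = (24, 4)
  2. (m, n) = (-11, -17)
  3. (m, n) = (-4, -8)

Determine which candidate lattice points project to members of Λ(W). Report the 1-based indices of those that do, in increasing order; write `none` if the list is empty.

Compute τ' = (1−√5)/2 = -0.6180, so π⊥(m,n) = m -0.6180·n.
[1] lift (24,4): star map gives 21.5279; window check -0.5 ≤ 21.5279 < 0.9 is false → out
[2] lift (-11,-17): star map gives -0.4934; window check -0.5 ≤ -0.4934 < 0.9 is true → IN Λ
[3] lift (-4,-8): star map gives 0.9443; window check -0.5 ≤ 0.9443 < 0.9 is false → out

2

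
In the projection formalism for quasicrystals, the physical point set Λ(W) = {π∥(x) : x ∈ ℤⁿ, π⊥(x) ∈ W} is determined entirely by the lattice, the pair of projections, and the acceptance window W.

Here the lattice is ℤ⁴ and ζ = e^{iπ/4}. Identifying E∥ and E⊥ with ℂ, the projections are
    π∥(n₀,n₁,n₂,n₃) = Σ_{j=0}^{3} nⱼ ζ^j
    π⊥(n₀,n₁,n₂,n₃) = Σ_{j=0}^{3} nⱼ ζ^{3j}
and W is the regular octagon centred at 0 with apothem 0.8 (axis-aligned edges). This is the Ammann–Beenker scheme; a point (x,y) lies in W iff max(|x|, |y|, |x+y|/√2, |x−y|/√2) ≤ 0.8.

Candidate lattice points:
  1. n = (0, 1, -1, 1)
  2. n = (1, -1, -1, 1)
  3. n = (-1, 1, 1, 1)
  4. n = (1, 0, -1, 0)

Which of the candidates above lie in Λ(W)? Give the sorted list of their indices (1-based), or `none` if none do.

Internal map: ζ^{3j} for j=0..3 gives (1,0), (−√2/2,√2/2), (0,−1), (√2/2,√2/2).
candidate 1: n = (0, 1, -1, 1) → π⊥ ≈ (+0.0000, +2.4142); max(|x|,|y|,|x±y|/√2) = 2.4142 > 0.8 ⇒ ∉ W
candidate 2: n = (1, -1, -1, 1) → π⊥ ≈ (+2.4142, +1.0000); max(|x|,|y|,|x±y|/√2) = 2.4142 > 0.8 ⇒ ∉ W
candidate 3: n = (-1, 1, 1, 1) → π⊥ ≈ (-1.0000, +0.4142); max(|x|,|y|,|x±y|/√2) = 1.0000 > 0.8 ⇒ ∉ W
candidate 4: n = (1, 0, -1, 0) → π⊥ ≈ (+1.0000, +1.0000); max(|x|,|y|,|x±y|/√2) = 1.4142 > 0.8 ⇒ ∉ W

none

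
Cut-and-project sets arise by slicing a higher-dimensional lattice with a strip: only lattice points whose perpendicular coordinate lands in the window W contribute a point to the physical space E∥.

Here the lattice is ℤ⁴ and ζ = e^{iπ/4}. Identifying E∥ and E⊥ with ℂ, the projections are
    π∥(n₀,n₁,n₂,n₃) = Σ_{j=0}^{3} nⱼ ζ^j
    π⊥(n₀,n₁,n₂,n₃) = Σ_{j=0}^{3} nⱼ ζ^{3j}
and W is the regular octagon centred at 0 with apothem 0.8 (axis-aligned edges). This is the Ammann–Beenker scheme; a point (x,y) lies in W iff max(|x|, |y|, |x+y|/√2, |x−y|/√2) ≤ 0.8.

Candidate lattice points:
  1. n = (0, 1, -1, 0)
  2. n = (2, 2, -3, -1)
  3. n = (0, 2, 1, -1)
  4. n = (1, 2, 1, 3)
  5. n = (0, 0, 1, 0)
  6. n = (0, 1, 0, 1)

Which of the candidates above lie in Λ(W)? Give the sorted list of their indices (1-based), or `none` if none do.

none

Internal map: ζ^{3j} for j=0..3 gives (1,0), (−√2/2,√2/2), (0,−1), (√2/2,√2/2).
candidate 1: n = (0, 1, -1, 0) → π⊥ ≈ (-0.7071, +1.7071); max(|x|,|y|,|x±y|/√2) = 1.7071 > 0.8 ⇒ ∉ W
candidate 2: n = (2, 2, -3, -1) → π⊥ ≈ (-0.1213, +3.7071); max(|x|,|y|,|x±y|/√2) = 3.7071 > 0.8 ⇒ ∉ W
candidate 3: n = (0, 2, 1, -1) → π⊥ ≈ (-2.1213, -0.2929); max(|x|,|y|,|x±y|/√2) = 2.1213 > 0.8 ⇒ ∉ W
candidate 4: n = (1, 2, 1, 3) → π⊥ ≈ (+1.7071, +2.5355); max(|x|,|y|,|x±y|/√2) = 3.0000 > 0.8 ⇒ ∉ W
candidate 5: n = (0, 0, 1, 0) → π⊥ ≈ (+0.0000, -1.0000); max(|x|,|y|,|x±y|/√2) = 1.0000 > 0.8 ⇒ ∉ W
candidate 6: n = (0, 1, 0, 1) → π⊥ ≈ (+0.0000, +1.4142); max(|x|,|y|,|x±y|/√2) = 1.4142 > 0.8 ⇒ ∉ W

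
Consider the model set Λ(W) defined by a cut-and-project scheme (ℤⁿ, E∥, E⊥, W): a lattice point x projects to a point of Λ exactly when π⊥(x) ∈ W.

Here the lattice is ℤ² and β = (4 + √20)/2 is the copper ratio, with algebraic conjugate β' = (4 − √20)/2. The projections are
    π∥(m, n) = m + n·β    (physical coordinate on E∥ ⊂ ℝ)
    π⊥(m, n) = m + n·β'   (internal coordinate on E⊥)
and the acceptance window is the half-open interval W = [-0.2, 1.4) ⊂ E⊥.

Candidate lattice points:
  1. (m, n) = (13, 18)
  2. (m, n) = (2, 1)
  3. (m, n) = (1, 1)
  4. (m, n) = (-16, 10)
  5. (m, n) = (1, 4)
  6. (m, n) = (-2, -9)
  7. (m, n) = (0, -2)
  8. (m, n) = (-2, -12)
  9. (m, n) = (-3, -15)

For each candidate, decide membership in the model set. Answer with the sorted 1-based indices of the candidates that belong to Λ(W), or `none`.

Numerically β ≈ 4.236068 and β' = −1/β ≈ -0.236068.
candidate 1: (m,n)=(13,18) → π∥ = 13+18·β ≈ 89.249224, π⊥ = 13+18·β' ≈ 8.750776 ∉ [-0.2, 1.4) ⇒ out
candidate 2: (m,n)=(2,1) → π∥ = 2+1·β ≈ 6.236068, π⊥ = 2+1·β' ≈ 1.763932 ∉ [-0.2, 1.4) ⇒ out
candidate 3: (m,n)=(1,1) → π∥ = 1+1·β ≈ 5.236068, π⊥ = 1+1·β' ≈ 0.763932 ∈ [-0.2, 1.4) ⇒ IN Λ
candidate 4: (m,n)=(-16,10) → π∥ = -16+10·β ≈ 26.360680, π⊥ = -16+10·β' ≈ -18.360680 ∉ [-0.2, 1.4) ⇒ out
candidate 5: (m,n)=(1,4) → π∥ = 1+4·β ≈ 17.944272, π⊥ = 1+4·β' ≈ 0.055728 ∈ [-0.2, 1.4) ⇒ IN Λ
candidate 6: (m,n)=(-2,-9) → π∥ = -2-9·β ≈ -40.124612, π⊥ = -2-9·β' ≈ 0.124612 ∈ [-0.2, 1.4) ⇒ IN Λ
candidate 7: (m,n)=(0,-2) → π∥ = 0-2·β ≈ -8.472136, π⊥ = 0-2·β' ≈ 0.472136 ∈ [-0.2, 1.4) ⇒ IN Λ
candidate 8: (m,n)=(-2,-12) → π∥ = -2-12·β ≈ -52.832816, π⊥ = -2-12·β' ≈ 0.832816 ∈ [-0.2, 1.4) ⇒ IN Λ
candidate 9: (m,n)=(-3,-15) → π∥ = -3-15·β ≈ -66.541020, π⊥ = -3-15·β' ≈ 0.541020 ∈ [-0.2, 1.4) ⇒ IN Λ

3, 5, 6, 7, 8, 9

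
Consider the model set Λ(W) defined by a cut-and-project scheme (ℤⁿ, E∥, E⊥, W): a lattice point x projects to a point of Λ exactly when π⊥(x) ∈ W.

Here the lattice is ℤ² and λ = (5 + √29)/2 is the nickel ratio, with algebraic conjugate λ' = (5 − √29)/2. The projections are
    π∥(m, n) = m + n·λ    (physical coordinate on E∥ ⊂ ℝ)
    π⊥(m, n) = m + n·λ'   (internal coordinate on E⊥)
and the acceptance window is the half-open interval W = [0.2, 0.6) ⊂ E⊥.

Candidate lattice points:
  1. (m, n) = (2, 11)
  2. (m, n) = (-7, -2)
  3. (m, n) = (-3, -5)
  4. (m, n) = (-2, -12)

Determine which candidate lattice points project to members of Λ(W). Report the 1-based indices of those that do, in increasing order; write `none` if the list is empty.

4

Numerically λ ≈ 5.19258 and λ' = −1/λ ≈ -0.19258.
candidate 1: (m,n)=(2,11) → π∥ = 2+11·λ ≈ 59.11841, π⊥ = 2+11·λ' ≈ -0.11841 ∉ [0.2, 0.6) ⇒ out
candidate 2: (m,n)=(-7,-2) → π∥ = -7-2·λ ≈ -17.38516, π⊥ = -7-2·λ' ≈ -6.61484 ∉ [0.2, 0.6) ⇒ out
candidate 3: (m,n)=(-3,-5) → π∥ = -3-5·λ ≈ -28.96291, π⊥ = -3-5·λ' ≈ -2.03709 ∉ [0.2, 0.6) ⇒ out
candidate 4: (m,n)=(-2,-12) → π∥ = -2-12·λ ≈ -64.31099, π⊥ = -2-12·λ' ≈ 0.31099 ∈ [0.2, 0.6) ⇒ IN Λ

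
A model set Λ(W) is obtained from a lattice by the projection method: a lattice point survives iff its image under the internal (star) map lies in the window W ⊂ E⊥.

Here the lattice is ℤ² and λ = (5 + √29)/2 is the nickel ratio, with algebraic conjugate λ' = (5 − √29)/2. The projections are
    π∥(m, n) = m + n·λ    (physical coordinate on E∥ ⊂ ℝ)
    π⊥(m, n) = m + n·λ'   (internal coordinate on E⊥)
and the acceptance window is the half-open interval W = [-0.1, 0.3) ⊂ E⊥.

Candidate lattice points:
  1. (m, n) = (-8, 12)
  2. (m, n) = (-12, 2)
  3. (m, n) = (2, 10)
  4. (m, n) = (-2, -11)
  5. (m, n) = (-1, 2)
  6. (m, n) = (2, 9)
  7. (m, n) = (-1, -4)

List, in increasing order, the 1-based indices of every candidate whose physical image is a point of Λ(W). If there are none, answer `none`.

Compute λ' = (5−√29)/2 = -0.19258, so π⊥(m,n) = m -0.19258·n.
[1] lift (-8,12): star map gives -10.31099; window check -0.1 ≤ -10.31099 < 0.3 is false → out
[2] lift (-12,2): star map gives -12.38516; window check -0.1 ≤ -12.38516 < 0.3 is false → out
[3] lift (2,10): star map gives 0.07418; window check -0.1 ≤ 0.07418 < 0.3 is true → IN Λ
[4] lift (-2,-11): star map gives 0.11841; window check -0.1 ≤ 0.11841 < 0.3 is true → IN Λ
[5] lift (-1,2): star map gives -1.38516; window check -0.1 ≤ -1.38516 < 0.3 is false → out
[6] lift (2,9): star map gives 0.26676; window check -0.1 ≤ 0.26676 < 0.3 is true → IN Λ
[7] lift (-1,-4): star map gives -0.22967; window check -0.1 ≤ -0.22967 < 0.3 is false → out

3, 4, 6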